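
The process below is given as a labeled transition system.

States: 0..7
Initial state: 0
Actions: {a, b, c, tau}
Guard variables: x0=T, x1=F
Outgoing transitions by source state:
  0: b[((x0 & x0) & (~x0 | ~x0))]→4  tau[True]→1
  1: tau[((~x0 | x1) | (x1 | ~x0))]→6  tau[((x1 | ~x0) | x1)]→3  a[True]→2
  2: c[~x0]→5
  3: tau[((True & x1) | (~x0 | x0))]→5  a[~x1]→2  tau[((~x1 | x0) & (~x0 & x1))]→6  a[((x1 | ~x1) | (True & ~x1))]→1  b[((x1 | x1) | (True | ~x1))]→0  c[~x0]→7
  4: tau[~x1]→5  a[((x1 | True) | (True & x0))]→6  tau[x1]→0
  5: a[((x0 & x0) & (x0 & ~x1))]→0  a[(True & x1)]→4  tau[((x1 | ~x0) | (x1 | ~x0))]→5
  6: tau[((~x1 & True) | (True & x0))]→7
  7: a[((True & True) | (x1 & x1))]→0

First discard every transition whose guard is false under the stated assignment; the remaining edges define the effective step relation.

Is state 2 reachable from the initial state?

Answer: REACHABLE

Trace:
11 transition(s) survive guard evaluation.
Layer 0: {0}
Layer 1: {1}  now seen {0,1}
Layer 2: {2}  now seen {0,1,2}
Reach set: {0,1,2}
Path to 2: tau·a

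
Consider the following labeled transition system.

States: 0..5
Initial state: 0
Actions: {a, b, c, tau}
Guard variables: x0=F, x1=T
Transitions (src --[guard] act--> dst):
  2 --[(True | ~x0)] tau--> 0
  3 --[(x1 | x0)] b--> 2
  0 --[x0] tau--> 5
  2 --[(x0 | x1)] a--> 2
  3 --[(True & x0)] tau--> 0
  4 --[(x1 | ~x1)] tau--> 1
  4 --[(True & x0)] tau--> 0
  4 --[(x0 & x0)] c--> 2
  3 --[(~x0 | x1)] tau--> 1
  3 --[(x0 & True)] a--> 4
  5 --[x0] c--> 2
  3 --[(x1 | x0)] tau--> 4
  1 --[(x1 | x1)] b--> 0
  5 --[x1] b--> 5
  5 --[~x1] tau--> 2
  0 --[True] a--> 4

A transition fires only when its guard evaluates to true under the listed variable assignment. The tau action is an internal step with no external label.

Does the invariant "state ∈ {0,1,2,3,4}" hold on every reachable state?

Answer: INVARIANT HOLDS

Trace:
Allowed set {0,1,2,3,4}
Reach set: {0,1,4}
  0: ✓
  1: ✓
  4: ✓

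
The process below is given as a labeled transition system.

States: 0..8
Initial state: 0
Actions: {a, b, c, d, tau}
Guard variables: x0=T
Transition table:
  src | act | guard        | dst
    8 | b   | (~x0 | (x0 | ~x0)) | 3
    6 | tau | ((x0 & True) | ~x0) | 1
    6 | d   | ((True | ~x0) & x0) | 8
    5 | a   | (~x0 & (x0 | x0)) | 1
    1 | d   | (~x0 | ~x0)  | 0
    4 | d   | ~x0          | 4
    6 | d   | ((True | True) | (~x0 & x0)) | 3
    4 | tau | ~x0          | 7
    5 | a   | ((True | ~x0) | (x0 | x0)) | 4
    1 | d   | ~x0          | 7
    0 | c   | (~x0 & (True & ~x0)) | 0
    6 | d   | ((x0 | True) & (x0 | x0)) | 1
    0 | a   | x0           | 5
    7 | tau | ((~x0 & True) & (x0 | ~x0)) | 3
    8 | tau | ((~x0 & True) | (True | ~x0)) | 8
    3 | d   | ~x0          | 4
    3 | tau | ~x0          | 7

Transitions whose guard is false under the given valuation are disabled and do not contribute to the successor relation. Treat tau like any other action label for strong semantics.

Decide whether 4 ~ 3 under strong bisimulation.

Answer: BISIMILAR

Trace:
Compute ~ classes (split until stable):
  P[0] = {{0,1,2,3,4,5,6,7,8}}
  P[1] = {{0,5},{1,2,3,4,7},{6},{8}}
  P[2] = {{0},{1,2,3,4,7},{5},{6},{8}}
5 equivalence class(es) (converged in 3)
class of 4: {1,2,3,4,7}; class of 3: {1,2,3,4,7}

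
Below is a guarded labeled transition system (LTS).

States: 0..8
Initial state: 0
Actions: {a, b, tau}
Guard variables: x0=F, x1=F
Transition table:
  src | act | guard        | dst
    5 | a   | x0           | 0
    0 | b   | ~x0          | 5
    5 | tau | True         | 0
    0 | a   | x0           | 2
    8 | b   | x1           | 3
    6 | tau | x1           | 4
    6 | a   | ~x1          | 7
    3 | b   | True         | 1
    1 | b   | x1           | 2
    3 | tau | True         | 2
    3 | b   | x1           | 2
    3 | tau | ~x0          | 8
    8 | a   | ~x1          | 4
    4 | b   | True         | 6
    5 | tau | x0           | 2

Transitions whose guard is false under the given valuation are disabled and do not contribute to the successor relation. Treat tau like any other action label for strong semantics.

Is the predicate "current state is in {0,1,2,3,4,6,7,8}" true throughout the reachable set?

Inv-set: {0,1,2,3,4,6,7,8}
R = {0,5}
  0: ✓
  5: outside
counterexample path to 5: b

Answer: INVARIANT VIOLATED at state 5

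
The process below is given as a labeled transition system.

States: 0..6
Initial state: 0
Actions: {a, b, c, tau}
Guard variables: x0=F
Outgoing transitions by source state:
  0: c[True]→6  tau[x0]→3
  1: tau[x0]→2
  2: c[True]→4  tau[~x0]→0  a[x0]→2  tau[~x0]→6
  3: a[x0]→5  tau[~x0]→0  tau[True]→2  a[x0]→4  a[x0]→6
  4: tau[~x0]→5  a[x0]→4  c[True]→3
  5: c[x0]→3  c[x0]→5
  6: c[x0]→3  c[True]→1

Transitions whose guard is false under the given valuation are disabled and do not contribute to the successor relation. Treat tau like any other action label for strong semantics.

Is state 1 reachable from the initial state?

Answer: REACHABLE

Working:
Guard filter leaves 9 enabled edge(s).
Layer 0: {0}
Layer 1: {6}  now seen {0,6}
Layer 2: {1}  now seen {0,1,6}
R = {0,1,6}
Path to 1: c·c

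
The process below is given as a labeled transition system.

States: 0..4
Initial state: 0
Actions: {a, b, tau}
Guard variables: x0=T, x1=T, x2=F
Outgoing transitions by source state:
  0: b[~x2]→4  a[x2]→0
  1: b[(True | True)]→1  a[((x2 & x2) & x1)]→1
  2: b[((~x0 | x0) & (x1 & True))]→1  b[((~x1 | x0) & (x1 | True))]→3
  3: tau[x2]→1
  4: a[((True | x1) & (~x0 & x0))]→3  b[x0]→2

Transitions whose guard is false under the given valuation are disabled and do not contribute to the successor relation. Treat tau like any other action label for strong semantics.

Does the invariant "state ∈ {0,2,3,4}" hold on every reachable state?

Safe = {0,2,3,4}
R = {0,1,2,3,4}
  0: ok
  1: VIOLATES
  2: ok
  3: ok
  4: ok
reach 1 via b·b·b — violates

Answer: INVARIANT VIOLATED at state 1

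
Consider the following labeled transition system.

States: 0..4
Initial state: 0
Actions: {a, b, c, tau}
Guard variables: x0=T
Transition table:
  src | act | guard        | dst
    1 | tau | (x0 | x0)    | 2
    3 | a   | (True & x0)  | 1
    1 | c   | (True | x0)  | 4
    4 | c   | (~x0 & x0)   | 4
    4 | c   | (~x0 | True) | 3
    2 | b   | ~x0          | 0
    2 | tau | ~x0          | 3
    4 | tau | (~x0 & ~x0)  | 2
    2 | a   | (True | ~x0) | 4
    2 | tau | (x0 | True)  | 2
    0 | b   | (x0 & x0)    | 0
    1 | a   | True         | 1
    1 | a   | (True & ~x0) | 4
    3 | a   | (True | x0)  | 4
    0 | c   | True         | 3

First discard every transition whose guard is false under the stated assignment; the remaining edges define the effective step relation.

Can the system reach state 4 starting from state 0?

Answer: REACHABLE

Working:
Guard filter leaves 10 enabled edge(s).
depth 0: {0}
depth 1: {3}  total {0,3}
depth 2: {1,4}  total {0,1,3,4}
depth 3: {2}  total {0,1,2,3,4}
R = {0,1,2,3,4}
witness 4: c·a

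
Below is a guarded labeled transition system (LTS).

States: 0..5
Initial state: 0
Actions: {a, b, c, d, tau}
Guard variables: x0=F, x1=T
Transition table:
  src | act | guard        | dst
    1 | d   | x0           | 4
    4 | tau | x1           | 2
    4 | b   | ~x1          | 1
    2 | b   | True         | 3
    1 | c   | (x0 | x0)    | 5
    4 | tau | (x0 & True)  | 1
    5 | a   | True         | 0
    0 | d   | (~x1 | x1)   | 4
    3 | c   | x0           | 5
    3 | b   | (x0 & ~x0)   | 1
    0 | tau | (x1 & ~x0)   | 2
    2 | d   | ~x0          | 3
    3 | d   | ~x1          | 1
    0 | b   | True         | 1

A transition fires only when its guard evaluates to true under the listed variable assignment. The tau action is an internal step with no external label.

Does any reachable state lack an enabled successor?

Answer: DEADLOCK at state 1

Analysis:
Reach set: {0,1,2,3,4}
  0: b→1  d→4  tau→2  [deg 3]
  1: ∅  [STUCK]
  2: b→3  d→3  [deg 2]
  3: ∅  [STUCK]
  4: tau→2  [deg 1]
witness 1: b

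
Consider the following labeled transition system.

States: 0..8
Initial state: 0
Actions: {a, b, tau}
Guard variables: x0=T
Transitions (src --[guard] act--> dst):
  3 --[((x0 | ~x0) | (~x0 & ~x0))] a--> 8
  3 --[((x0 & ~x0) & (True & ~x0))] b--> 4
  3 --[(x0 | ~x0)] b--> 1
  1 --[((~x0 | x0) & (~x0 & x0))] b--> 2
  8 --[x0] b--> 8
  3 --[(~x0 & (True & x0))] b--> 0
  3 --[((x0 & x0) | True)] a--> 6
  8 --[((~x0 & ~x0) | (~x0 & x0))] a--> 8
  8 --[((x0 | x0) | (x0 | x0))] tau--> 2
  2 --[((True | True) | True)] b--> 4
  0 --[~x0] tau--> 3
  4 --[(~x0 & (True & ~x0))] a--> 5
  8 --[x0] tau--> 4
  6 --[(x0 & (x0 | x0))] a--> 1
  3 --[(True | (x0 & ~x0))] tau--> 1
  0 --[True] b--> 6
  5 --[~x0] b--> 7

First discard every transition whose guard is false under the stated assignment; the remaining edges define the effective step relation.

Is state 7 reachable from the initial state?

Guard filter leaves 10 enabled edge(s).
L0 = {0}
L1 = {6}  now seen {0,6}
L2 = {1}  now seen {0,1,6}
Reachable = {0,1,6}

Answer: UNREACHABLE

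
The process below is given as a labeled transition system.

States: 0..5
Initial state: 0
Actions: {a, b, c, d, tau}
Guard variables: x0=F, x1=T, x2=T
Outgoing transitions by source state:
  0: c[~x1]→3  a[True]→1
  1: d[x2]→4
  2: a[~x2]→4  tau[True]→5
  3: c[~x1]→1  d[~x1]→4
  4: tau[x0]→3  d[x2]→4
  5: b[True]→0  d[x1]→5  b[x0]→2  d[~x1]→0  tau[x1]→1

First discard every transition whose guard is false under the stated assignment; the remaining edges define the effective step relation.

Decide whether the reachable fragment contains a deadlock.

Reachable = {0,1,4}
  0: a→1  [1 out]
  1: d→4  [1 out]
  4: d→4  [1 out]

Answer: DEADLOCK-FREE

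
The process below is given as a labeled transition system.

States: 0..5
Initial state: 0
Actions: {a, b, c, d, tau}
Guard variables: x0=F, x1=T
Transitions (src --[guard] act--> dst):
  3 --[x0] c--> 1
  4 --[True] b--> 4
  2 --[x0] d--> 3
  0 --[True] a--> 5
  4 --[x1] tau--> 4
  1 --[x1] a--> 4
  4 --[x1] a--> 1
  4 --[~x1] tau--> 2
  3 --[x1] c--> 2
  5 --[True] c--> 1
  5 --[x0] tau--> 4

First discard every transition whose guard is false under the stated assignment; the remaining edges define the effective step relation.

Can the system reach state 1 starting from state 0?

Answer: REACHABLE

Analysis:
Guard filter leaves 7 enabled edge(s).
depth 0: {0}
depth 1: {5}  now seen {0,5}
depth 2: {1}  now seen {0,1,5}
depth 3: {4}  now seen {0,1,4,5}
R = {0,1,4,5}
witness 1: a·c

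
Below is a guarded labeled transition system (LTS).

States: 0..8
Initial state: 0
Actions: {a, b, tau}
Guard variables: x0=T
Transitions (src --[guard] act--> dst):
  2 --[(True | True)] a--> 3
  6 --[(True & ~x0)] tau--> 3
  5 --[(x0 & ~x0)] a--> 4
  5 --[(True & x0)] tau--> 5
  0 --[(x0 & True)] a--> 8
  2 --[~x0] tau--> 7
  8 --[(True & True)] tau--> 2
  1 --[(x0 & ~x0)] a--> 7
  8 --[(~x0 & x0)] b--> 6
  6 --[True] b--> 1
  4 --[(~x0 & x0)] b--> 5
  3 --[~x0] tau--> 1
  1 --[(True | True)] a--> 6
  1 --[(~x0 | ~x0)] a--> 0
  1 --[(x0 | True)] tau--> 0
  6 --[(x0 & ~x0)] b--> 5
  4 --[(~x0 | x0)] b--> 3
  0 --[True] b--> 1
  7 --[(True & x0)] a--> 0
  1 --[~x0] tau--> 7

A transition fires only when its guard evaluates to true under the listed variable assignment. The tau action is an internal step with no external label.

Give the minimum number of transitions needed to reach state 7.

Answer: UNREACHABLE

Analysis:
BFS to 7:
  L0 = {0}
  L1 = {1,8}
  L2 = {2,6}
  L3 = {3}
7 never appears.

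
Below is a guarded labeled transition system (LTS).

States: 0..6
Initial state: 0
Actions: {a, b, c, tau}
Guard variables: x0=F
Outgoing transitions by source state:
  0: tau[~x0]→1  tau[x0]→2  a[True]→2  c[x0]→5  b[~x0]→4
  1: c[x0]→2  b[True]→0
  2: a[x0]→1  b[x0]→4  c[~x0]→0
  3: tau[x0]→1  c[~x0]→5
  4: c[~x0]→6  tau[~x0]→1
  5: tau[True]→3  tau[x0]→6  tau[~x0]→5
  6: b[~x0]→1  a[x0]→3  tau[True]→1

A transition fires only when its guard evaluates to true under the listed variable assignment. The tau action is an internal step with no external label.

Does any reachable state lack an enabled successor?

R = {0,1,2,4,6}
  0: a→2  b→4  tau→1  [deg 3]
  1: b→0  [deg 1]
  2: c→0  [deg 1]
  4: c→6  tau→1  [deg 2]
  6: b→1  tau→1  [deg 2]

Answer: DEADLOCK-FREE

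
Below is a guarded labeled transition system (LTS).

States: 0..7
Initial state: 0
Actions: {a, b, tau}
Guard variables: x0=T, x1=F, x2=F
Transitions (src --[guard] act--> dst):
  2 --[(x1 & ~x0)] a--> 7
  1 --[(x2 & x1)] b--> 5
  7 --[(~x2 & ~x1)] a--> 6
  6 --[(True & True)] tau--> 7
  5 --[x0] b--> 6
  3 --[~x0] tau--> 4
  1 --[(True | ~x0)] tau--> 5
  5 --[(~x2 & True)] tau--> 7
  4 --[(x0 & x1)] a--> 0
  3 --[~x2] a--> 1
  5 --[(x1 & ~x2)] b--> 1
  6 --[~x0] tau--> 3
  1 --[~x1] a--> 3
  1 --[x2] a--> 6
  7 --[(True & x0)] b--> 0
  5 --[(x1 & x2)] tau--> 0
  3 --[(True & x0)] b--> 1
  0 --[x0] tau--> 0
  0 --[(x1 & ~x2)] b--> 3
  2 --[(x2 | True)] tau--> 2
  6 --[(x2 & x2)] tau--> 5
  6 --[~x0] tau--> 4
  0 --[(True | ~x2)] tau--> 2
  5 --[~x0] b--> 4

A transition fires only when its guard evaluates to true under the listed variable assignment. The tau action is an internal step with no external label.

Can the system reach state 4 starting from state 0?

Answer: UNREACHABLE

Working:
After dropping false guards: 12 live edges.
Layer 0: {0}
Layer 1: {2}  cumulative {0,2}
R = {0,2}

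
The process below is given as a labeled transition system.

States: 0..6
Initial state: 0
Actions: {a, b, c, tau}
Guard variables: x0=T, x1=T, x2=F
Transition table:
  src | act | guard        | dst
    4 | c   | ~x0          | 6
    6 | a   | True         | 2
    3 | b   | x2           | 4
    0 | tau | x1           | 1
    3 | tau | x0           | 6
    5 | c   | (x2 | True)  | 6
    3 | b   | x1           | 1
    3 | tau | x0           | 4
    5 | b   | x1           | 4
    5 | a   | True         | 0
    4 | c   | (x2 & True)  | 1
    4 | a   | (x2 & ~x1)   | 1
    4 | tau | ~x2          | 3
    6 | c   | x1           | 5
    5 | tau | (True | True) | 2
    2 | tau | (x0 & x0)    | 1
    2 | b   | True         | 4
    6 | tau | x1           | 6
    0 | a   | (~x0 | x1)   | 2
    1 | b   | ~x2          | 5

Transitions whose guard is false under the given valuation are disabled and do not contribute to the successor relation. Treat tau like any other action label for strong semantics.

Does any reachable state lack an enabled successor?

Answer: DEADLOCK-FREE

Working:
Reach set: {0,1,2,3,4,5,6}
  0: a→2  tau→1  [2 out]
  1: b→5  [1 out]
  2: b→4  tau→1  [2 out]
  3: b→1  tau→4  tau→6  [3 out]
  4: tau→3  [1 out]
  5: a→0  b→4  c→6  tau→2  [4 out]
  6: a→2  c→5  tau→6  [3 out]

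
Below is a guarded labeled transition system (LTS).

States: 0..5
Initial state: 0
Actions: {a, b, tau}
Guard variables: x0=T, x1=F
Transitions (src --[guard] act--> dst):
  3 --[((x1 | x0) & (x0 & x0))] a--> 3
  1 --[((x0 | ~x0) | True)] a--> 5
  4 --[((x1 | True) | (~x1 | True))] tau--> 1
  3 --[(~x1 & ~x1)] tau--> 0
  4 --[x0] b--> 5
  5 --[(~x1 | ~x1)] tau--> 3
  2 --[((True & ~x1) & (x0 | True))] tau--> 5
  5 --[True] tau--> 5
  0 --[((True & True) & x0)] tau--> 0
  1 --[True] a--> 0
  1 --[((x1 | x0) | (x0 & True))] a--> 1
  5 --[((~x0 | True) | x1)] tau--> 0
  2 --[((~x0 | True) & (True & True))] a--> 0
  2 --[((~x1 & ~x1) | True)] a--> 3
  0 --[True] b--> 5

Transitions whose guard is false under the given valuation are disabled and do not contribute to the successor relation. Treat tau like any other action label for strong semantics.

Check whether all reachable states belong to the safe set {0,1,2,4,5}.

Answer: INVARIANT VIOLATED at state 3

Working:
Safe = {0,1,2,4,5}
Reachable = {0,3,5}
  0: safe
  3: ✗ unsafe
  5: safe
reach 3 via b·tau — violates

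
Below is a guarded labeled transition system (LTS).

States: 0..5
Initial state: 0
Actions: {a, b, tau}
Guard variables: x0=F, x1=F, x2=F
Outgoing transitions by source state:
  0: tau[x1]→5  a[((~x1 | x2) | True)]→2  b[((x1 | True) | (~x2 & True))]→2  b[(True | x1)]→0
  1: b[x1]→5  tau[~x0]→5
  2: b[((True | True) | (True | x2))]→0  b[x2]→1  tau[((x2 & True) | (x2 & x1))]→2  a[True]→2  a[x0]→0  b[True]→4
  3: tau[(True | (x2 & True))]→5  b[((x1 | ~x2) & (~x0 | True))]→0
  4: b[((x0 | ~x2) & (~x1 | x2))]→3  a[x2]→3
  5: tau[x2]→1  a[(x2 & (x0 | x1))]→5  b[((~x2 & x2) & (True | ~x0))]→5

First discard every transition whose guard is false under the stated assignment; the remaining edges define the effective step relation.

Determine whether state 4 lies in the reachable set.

10 transition(s) survive guard evaluation.
Layer 0: {0}
Layer 1: {2}  total {0,2}
Layer 2: {4}  total {0,2,4}
Layer 3: {3}  total {0,2,3,4}
Layer 4: {5}  total {0,2,3,4,5}
Reachable = {0,2,3,4,5}
trace reaching 4: a·b

Answer: REACHABLE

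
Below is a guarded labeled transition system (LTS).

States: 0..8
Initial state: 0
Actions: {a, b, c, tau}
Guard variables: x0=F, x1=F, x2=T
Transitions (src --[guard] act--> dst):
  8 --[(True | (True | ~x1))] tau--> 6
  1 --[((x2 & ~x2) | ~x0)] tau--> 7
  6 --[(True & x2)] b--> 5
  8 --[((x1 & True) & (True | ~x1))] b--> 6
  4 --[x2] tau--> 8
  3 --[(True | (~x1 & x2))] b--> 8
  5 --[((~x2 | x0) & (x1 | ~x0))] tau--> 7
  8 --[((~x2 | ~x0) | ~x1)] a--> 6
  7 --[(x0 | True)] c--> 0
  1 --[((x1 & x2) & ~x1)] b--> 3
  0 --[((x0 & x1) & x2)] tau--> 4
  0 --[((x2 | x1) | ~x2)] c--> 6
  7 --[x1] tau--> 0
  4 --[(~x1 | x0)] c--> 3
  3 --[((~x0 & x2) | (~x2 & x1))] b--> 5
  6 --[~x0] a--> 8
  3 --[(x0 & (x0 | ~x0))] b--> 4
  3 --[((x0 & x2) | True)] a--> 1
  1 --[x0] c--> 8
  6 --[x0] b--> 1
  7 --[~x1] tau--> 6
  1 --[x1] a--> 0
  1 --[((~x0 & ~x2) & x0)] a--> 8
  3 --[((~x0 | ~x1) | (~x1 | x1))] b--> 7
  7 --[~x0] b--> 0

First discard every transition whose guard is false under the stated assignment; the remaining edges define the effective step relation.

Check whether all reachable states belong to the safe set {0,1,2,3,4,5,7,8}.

Answer: INVARIANT VIOLATED at state 6

Working:
Allowed set {0,1,2,3,4,5,7,8}
Reach set: {0,5,6,8}
  0: ✓
  5: ✓
  6: outside
  8: ✓
counterexample path to 6: c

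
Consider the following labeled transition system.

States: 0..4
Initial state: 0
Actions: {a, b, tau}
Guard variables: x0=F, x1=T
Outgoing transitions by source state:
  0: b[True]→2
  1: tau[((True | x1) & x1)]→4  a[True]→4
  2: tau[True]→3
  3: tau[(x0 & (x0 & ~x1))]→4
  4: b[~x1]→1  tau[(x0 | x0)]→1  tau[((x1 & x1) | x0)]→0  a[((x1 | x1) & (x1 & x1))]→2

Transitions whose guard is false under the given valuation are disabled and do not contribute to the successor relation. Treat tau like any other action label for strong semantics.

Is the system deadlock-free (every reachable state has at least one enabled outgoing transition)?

Answer: DEADLOCK at state 3

Trace:
R = {0,2,3}
  0: b→2  [1 out]
  2: tau→3  [1 out]
  3: ∅  [STUCK]
Path to 3: b·tau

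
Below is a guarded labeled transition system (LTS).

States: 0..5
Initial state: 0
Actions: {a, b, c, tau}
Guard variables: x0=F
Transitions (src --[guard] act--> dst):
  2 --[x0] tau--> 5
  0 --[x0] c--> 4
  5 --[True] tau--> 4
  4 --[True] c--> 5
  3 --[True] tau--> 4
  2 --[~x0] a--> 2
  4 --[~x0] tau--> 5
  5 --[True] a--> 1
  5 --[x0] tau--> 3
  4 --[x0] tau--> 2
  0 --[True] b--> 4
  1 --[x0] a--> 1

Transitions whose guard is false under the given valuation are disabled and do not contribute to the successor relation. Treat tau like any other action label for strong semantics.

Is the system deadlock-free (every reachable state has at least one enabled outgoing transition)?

Answer: DEADLOCK at state 1

Trace:
Reach set: {0,1,4,5}
  0: b→4  [1 exit(s)]
  1: ∅  [deadlock]
  4: c→5  tau→5  [2 exit(s)]
  5: a→1  tau→4  [2 exit(s)]
Path to 1: b·c·a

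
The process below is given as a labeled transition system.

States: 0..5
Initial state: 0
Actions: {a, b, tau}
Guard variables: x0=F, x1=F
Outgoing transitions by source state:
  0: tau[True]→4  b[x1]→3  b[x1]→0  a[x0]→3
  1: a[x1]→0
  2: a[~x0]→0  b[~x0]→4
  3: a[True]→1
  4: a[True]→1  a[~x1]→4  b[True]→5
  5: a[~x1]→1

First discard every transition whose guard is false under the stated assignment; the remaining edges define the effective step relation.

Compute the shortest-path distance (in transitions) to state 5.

Answer: 2

Analysis:
BFS to 5:
  Layer 0: {0}
  Layer 1: {4}
  Layer 2: {1,5}
first hit 5 at d=2 via tau·b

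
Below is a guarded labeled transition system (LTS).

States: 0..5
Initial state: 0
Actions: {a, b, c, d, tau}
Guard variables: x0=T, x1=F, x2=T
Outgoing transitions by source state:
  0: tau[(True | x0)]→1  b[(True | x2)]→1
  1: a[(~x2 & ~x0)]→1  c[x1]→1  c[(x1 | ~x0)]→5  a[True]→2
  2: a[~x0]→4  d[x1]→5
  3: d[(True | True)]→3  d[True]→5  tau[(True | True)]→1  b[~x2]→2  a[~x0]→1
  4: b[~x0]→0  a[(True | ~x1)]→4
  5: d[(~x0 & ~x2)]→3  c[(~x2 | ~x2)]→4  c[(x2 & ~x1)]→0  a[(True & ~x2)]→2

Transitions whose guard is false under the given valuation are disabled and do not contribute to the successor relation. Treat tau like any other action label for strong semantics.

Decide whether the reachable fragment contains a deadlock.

Answer: DEADLOCK at state 2

Trace:
R = {0,1,2}
  0: b→1  tau→1  [2 exit(s)]
  1: a→2  [1 exit(s)]
  2: ∅  [no exit]
trace reaching 2: tau·a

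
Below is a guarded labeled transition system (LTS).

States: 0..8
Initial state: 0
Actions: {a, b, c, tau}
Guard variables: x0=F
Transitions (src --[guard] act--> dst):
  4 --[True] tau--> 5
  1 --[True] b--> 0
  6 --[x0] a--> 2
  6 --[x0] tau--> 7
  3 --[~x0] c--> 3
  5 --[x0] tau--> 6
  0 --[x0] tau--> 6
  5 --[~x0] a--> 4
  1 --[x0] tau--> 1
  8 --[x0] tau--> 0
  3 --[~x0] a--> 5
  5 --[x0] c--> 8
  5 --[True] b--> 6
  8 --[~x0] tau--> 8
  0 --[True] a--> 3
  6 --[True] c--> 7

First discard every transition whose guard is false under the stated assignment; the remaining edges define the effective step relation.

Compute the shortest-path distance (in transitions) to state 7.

Answer: 4

Analysis:
Breadth-first toward 7:
  Layer 0: {0}
  Layer 1: {3}
  Layer 2: {5}
  Layer 3: {4,6}
  Layer 4: {7}
depth(7)=4, e.g. a·a·b·c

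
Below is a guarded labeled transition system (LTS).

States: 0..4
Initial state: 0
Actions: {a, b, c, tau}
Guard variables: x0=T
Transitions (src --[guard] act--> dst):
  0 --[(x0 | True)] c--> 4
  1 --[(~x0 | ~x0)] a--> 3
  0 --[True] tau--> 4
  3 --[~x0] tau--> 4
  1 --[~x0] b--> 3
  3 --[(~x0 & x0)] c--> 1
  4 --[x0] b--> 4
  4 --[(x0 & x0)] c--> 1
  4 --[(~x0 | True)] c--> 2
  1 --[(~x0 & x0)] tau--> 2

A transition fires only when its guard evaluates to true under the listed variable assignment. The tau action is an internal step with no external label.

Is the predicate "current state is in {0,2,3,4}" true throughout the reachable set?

Allowed set {0,2,3,4}
Reach set: {0,1,2,4}
  0: ok
  1: VIOLATES
  2: ok
  4: ok
witness against invariant: c·c → 1

Answer: INVARIANT VIOLATED at state 1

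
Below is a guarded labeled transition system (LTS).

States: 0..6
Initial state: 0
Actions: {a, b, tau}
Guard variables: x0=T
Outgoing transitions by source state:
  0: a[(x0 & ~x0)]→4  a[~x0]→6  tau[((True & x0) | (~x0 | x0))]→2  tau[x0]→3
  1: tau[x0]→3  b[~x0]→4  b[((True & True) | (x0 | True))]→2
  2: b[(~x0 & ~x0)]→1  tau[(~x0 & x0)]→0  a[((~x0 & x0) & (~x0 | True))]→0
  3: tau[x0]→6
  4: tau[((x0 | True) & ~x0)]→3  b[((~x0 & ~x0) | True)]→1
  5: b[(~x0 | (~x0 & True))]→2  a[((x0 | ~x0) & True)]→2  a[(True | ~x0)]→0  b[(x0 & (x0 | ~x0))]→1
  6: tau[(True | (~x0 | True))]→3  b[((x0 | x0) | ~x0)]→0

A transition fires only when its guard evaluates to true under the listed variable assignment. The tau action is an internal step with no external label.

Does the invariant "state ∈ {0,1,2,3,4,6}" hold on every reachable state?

Answer: INVARIANT HOLDS

Working:
Allowed set {0,1,2,3,4,6}
Reachable = {0,2,3,6}
  0: ✓
  2: ✓
  3: ✓
  6: ✓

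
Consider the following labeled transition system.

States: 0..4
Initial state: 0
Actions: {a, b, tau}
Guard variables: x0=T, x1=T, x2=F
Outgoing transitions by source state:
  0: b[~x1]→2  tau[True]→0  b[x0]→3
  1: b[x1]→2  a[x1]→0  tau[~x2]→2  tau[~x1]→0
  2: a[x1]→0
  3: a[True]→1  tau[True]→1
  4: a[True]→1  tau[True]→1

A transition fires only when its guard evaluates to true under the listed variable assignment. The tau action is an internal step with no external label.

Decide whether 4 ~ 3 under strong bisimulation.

Bisimulation quotient by refinement:
  P[0] = {{0,1,2,3,4}}
  P[1] = {{0},{1},{2},{3,4}}
4 equivalence class(es) (converged in 2)
4∈{3,4}, 3∈{3,4}

Answer: BISIMILAR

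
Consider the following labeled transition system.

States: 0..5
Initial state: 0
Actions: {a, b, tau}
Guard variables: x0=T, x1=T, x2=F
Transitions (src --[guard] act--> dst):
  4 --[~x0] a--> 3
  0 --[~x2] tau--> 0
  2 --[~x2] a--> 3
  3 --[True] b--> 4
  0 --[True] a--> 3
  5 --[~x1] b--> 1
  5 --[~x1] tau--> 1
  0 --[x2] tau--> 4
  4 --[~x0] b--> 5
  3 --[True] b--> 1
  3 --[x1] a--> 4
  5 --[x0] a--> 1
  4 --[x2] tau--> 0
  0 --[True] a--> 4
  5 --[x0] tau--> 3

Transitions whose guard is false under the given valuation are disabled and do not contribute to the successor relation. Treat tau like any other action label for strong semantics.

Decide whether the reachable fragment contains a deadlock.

Answer: DEADLOCK at state 1

Trace:
Reach set: {0,1,3,4}
  0: a→3  a→4  tau→0  [3 exit(s)]
  1: ∅  [no exit]
  3: a→4  b→1  b→4  [3 exit(s)]
  4: ∅  [no exit]
trace reaching 1: a·b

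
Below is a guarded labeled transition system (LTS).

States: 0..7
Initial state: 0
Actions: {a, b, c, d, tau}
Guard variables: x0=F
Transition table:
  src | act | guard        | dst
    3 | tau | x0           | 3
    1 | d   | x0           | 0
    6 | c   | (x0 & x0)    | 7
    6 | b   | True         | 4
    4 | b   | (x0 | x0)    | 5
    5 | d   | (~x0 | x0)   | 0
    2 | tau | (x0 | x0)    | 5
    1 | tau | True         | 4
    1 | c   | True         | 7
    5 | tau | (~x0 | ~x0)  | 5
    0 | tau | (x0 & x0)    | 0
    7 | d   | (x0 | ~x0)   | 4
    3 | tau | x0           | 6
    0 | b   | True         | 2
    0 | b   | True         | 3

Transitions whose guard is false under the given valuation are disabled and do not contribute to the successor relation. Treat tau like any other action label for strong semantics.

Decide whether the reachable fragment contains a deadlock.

Answer: DEADLOCK at state 2

Working:
Reachable = {0,2,3}
  0: b→2  b→3  [2 exit(s)]
  2: ∅  [STUCK]
  3: ∅  [STUCK]
trace reaching 2: b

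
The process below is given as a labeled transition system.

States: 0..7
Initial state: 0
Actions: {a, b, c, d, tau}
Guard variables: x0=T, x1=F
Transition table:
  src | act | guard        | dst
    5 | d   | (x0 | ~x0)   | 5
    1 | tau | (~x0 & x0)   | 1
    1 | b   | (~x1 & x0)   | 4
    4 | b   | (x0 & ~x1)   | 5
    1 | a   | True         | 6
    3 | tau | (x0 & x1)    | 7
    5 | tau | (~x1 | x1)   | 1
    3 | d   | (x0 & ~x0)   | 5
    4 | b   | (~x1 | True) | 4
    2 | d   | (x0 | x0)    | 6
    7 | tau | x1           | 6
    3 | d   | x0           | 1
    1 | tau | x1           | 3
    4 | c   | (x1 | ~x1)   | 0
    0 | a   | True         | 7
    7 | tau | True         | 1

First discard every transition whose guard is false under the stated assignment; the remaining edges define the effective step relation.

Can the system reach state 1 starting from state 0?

After dropping false guards: 11 live edges.
depth 0: {0}
depth 1: {7}  now seen {0,7}
depth 2: {1}  now seen {0,1,7}
depth 3: {4,6}  now seen {0,1,4,6,7}
depth 4: {5}  now seen {0,1,4,5,6,7}
R = {0,1,4,5,6,7}
witness 1: a·tau

Answer: REACHABLE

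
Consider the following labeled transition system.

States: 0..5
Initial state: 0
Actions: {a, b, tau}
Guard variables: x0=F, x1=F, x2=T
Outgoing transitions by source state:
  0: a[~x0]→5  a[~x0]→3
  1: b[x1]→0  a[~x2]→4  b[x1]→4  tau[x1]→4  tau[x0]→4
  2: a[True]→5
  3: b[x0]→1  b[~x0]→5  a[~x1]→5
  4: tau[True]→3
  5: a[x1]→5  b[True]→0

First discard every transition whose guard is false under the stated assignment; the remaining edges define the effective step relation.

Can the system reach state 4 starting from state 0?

Answer: UNREACHABLE

Working:
7 transition(s) survive guard evaluation.
Layer 0: {0}
Layer 1: {3,5}  total {0,3,5}
Reach set: {0,3,5}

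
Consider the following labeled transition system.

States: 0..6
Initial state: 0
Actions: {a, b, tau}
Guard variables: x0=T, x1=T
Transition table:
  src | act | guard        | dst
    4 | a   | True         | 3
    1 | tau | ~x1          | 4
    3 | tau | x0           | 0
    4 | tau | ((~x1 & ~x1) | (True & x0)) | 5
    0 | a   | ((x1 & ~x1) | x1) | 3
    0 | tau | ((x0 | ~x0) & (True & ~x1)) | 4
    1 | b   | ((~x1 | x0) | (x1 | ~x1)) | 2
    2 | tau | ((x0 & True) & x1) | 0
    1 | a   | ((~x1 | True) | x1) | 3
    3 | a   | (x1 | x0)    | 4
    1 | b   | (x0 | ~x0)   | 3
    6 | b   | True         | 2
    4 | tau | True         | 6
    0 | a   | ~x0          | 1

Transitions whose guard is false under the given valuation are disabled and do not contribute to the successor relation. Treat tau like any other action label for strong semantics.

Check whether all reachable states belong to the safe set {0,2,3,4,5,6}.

Answer: INVARIANT HOLDS

Trace:
Allowed set {0,2,3,4,5,6}
Reachable = {0,2,3,4,5,6}
  0: ok
  2: ok
  3: ok
  4: ok
  5: ok
  6: ok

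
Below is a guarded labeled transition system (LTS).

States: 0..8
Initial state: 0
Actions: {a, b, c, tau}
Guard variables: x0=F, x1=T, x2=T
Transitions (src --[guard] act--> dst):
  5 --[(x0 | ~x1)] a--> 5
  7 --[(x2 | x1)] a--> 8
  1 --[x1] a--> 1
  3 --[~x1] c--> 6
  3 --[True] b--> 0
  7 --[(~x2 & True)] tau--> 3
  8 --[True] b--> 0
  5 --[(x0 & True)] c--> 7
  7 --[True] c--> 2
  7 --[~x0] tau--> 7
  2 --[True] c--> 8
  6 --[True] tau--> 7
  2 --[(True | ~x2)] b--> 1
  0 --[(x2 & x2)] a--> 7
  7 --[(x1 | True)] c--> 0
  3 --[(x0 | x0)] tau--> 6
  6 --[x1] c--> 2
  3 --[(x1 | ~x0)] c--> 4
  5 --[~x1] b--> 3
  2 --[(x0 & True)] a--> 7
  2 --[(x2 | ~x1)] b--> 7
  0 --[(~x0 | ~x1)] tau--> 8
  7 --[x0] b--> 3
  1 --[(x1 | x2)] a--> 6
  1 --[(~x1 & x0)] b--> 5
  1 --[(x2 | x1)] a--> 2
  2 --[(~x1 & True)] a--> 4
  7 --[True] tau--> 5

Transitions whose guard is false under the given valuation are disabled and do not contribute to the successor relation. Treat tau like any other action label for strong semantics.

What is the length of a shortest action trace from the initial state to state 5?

Answer: 2

Working:
Layered search for 5:
  depth 0: {0}
  depth 1: {7,8}
  depth 2: {2,5}
first hit 5 at d=2 via a·tau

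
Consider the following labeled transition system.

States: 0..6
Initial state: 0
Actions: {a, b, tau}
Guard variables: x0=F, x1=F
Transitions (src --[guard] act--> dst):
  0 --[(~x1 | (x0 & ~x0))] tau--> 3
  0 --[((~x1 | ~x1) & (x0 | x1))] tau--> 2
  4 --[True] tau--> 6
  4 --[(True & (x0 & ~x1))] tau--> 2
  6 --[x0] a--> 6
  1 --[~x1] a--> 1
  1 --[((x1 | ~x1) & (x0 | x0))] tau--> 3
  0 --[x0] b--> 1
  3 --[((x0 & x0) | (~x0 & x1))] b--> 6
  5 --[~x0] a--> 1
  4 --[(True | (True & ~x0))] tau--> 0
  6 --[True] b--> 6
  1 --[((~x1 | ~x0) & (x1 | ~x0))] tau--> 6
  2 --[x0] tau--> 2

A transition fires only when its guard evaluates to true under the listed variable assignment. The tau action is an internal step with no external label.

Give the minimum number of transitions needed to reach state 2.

Answer: UNREACHABLE

Working:
Layered search for 2:
  Layer 0: {0}
  Layer 1: {3}
2 never appears.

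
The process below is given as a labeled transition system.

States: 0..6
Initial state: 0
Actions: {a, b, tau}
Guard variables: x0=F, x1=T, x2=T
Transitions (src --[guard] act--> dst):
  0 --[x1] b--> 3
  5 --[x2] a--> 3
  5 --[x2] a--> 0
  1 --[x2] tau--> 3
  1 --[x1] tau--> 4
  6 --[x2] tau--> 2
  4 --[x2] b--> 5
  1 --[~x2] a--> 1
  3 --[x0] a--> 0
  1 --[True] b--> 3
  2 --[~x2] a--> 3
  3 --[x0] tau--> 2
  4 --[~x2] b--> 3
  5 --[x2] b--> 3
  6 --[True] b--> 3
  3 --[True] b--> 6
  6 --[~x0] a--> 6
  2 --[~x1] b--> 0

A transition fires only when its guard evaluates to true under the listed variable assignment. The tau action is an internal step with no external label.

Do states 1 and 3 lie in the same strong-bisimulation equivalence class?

Refine partition for ~:
  round 0: {{0,1,2,3,4,5,6}}
  round 1: {{0,3,4},{1},{2},{5},{6}}
  round 2: {{0},{1},{2},{3},{4},{5},{6}}
Fixed point at round 3; 7 class(es).
1∈{1}, 3∈{3}

Answer: NOT BISIMILAR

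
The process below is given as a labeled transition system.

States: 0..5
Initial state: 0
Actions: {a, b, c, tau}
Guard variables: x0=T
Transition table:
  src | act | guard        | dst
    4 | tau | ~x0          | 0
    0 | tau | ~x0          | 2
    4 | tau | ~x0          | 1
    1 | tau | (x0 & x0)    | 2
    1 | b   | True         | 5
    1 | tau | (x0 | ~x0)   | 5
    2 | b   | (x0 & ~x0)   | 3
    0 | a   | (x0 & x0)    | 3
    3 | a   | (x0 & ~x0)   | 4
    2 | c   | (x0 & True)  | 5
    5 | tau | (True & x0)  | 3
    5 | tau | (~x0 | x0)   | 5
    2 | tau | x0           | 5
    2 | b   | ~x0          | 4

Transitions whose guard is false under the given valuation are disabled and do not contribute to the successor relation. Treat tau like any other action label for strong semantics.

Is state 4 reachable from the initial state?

8 transition(s) survive guard evaluation.
Layer 0: {0}
Layer 1: {3}  total {0,3}
Reach set: {0,3}

Answer: UNREACHABLE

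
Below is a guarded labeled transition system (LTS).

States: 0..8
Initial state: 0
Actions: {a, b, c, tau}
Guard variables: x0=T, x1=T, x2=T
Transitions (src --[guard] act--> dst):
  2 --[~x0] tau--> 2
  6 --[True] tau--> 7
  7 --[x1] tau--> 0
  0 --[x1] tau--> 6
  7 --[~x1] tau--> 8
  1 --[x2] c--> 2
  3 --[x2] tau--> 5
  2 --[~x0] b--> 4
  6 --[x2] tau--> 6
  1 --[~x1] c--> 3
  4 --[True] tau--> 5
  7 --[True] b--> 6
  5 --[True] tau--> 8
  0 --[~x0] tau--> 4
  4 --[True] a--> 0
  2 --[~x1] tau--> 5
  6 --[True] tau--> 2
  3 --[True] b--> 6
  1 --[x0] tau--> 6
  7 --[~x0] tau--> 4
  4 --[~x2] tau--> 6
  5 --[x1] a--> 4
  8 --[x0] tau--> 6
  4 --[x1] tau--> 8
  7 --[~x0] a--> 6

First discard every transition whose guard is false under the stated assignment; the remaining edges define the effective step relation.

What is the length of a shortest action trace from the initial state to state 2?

BFS to 2:
  depth 0: {0}
  depth 1: {6}
  depth 2: {2,7}
2 enters at depth 2; path tau·tau

Answer: 2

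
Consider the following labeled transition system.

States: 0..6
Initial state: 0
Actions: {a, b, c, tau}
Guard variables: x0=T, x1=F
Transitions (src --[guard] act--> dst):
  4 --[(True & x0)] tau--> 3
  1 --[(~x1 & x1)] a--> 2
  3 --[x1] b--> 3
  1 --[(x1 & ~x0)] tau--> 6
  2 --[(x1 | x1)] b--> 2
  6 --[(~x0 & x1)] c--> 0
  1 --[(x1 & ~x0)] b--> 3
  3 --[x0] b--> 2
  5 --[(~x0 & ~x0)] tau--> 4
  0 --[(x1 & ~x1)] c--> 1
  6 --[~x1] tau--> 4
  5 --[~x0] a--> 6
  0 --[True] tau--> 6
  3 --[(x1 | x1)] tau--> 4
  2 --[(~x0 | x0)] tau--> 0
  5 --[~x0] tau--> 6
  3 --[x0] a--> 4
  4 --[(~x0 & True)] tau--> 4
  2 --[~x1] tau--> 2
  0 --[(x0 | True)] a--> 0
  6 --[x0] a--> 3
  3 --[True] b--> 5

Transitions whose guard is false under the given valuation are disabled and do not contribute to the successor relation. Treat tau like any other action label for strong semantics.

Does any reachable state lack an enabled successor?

R = {0,2,3,4,5,6}
  0: a→0  tau→6  [deg 2]
  2: tau→0  tau→2  [deg 2]
  3: a→4  b→2  b→5  [deg 3]
  4: tau→3  [deg 1]
  5: ∅  [STUCK]
  6: a→3  tau→4  [deg 2]
Path to 5: tau·a·b

Answer: DEADLOCK at state 5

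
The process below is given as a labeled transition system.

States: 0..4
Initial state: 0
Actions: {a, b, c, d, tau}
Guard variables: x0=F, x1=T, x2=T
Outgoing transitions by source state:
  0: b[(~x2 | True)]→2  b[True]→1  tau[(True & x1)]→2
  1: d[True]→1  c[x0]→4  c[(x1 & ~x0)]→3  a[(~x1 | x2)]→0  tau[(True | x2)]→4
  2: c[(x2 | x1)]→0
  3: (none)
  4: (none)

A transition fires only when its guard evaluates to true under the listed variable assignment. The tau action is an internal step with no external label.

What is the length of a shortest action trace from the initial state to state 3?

Answer: 2

Trace:
Breadth-first toward 3:
  depth 0: {0}
  depth 1: {1,2}
  depth 2: {3,4}
first hit 3 at d=2 via b·c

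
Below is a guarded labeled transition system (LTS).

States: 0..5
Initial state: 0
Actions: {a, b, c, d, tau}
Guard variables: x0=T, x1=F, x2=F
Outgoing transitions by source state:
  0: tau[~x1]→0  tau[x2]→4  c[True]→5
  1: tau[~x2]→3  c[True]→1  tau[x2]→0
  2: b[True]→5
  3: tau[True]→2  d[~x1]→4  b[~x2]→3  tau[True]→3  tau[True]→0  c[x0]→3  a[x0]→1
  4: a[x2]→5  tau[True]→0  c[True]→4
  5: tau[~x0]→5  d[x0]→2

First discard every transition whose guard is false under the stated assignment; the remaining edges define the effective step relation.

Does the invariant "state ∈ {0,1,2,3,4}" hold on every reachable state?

Inv-set: {0,1,2,3,4}
Reach set: {0,2,5}
  0: ok
  2: ok
  5: outside
reach 5 via c — violates

Answer: INVARIANT VIOLATED at state 5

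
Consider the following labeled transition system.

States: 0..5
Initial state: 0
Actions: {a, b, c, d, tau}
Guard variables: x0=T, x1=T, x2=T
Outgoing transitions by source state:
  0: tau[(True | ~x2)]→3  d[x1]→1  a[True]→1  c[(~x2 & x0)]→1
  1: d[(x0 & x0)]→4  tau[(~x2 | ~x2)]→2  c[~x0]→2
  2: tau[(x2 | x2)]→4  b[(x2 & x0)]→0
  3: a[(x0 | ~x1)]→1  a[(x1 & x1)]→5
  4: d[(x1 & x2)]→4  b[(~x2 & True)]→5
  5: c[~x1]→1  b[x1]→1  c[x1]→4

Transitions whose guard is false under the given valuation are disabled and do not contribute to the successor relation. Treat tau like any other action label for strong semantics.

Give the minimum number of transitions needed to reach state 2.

Answer: UNREACHABLE

Trace:
Breadth-first toward 2:
  L0 = {0}
  L1 = {1,3}
  L2 = {4,5}
2 never appears.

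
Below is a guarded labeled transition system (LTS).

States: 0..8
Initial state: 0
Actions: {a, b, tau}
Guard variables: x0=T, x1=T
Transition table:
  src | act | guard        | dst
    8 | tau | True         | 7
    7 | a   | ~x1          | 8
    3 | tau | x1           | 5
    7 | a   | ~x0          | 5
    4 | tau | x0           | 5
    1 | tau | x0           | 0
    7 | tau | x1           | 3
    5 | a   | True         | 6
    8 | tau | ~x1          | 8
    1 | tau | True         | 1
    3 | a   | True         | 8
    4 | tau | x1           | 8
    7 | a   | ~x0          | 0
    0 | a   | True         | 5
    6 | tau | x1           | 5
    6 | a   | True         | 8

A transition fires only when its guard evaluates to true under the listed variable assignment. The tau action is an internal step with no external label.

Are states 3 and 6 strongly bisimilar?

Answer: BISIMILAR

Working:
Refine partition for ~:
  round 0: {{0,1,2,3,4,5,6,7,8}}
  round 1: {{0,5},{1,4,7,8},{2},{3,6}}
  round 2: {{0},{1,4},{2},{3,6},{5},{7},{8}}
  round 3: {{0},{1},{2},{3,6},{4},{5},{7},{8}}
stable after 4 split(s): 8 block(s)
3∈{3,6}, 6∈{3,6}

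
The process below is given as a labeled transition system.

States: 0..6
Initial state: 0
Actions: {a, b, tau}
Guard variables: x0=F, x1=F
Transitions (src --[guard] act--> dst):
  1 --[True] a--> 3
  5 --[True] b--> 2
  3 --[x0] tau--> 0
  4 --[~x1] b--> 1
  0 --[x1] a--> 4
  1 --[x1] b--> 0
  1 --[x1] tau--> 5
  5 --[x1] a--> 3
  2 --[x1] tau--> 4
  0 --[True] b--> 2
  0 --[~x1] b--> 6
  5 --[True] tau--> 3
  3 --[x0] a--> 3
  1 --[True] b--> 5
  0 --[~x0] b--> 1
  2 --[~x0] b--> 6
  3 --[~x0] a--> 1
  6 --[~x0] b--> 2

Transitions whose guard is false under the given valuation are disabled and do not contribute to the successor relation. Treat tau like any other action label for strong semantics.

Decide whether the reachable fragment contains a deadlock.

Answer: DEADLOCK-FREE

Working:
Reach set: {0,1,2,3,5,6}
  0: b→1  b→2  b→6  [deg 3]
  1: a→3  b→5  [deg 2]
  2: b→6  [deg 1]
  3: a→1  [deg 1]
  5: b→2  tau→3  [deg 2]
  6: b→2  [deg 1]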